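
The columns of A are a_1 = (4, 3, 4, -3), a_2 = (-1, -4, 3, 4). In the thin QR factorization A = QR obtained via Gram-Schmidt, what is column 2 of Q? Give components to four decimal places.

e_1 = a_1/‖a_1‖ = (4, 3, 4, -3)/7.0711 = (0.5657, 0.4243, 0.5657, -0.4243).
r_{12} = e_1·a_2 = -2.2627.
u_2 = a_2 + 2.2627·e_1 = (0.2800, -3.0400, 4.2800, 3.0400).
‖u_2‖ = 6.0729, so e_2 = (0.0461, -0.5006, 0.7048, 0.5006).

e_2 = (0.0461, -0.5006, 0.7048, 0.5006)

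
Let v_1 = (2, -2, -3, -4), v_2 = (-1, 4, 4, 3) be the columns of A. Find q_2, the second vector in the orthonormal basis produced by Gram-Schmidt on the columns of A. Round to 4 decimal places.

q_2 = (0.4017, 0.7346, 0.3444, -0.4247)

v_1 = (2, -2, -3, -4); ‖v_1‖ = 5.7446, so q_1 = (0.3482, -0.3482, -0.5222, -0.6963).
q_1·v_2 = 0.3482·(-1) + (-0.3482)·4 + (-0.5222)·4 + (-0.6963)·3 = -5.9186.
u_2 = v_2 + 5.9186·q_1 = (1.0606, 1.9394, 0.9091, -1.1212).
‖u_2‖ = 2.6400, so q_2 = (0.4017, 0.7346, 0.3444, -0.4247).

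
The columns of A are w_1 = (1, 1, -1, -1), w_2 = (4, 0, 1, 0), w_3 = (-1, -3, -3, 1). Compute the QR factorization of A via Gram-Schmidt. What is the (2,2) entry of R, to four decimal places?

r_{22} = 3.8406

w_1 = (1, 1, -1, -1); ‖w_1‖ = 2.0000, so q_1 = (0.5000, 0.5000, -0.5000, -0.5000).
q_1·w_2 = 0.5000·4 + 0.5000·0 + (-0.5000)·1 + (-0.5000)·0 = 1.5000.
u_2 = w_2 − 1.5000·q_1 = (3.2500, -0.7500, 1.7500, 0.7500).
r_{22} = ‖u_2‖ = 3.8406.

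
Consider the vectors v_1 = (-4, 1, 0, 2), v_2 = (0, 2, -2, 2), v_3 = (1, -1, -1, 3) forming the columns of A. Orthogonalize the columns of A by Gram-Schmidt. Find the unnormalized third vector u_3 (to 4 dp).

u_3 = (0.5556, -2.0000, 0.1111, 2.1111)

v_1 = (-4, 1, 0, 2); ‖v_1‖ = 4.5826, so q_1 = (-0.8729, 0.2182, 0.0000, 0.4364).
q_1·v_2 = (-0.8729)·0 + 0.2182·2 + 0.0000·(-2) + 0.4364·2 = 1.3093.
u_2 = v_2 − 1.3093·q_1 = (1.1429, 1.7143, -2.0000, 1.4286).
‖u_2‖ = 3.2071, so q_2 = (0.3563, 0.5345, -0.6236, 0.4454).
q_1·v_3 = (-0.8729)·1 + 0.2182·(-1) + 0.0000·(-1) + 0.4364·3 = 0.2182; q_2·v_3 = 0.3563·1 + 0.5345·(-1) + (-0.6236)·(-1) + 0.4454·3 = 1.7817.
u_3 = v_3 − 0.2182·q_1 − 1.7817·q_2 = (0.5556, -2.0000, 0.1111, 2.1111).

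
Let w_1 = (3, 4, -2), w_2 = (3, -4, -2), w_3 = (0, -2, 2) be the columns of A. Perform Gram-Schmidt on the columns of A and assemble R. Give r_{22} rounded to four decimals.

w_1 = (3, 4, -2); ‖w_1‖ = 5.3852, so q_1 = (0.5571, 0.7428, -0.3714).
q_1·w_2 = 0.5571·3 + 0.7428·(-4) + (-0.3714)·(-2) = -0.5571.
u_2 = w_2 + 0.5571·q_1 = (3.3103, -3.5862, -2.2069).
r_{22} = ‖u_2‖ = 5.3563.

r_{22} = 5.3563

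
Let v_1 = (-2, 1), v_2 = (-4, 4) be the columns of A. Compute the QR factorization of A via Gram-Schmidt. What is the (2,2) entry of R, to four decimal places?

v_1 = (-2, 1); ‖v_1‖ = 2.2361, so e_1 = (-0.8944, 0.4472).
e_1·v_2 = (-0.8944)·(-4) + 0.4472·4 = 5.3666.
u_2 = v_2 − 5.3666·e_1 = (0.8000, 1.6000).
r_{22} = ‖u_2‖ = 1.7889.

r_{22} = 1.7889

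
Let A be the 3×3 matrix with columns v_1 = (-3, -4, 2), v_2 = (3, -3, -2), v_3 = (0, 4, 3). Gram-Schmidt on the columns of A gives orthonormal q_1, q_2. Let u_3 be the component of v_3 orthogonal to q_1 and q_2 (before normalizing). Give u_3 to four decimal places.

v_1 = (-3, -4, 2); ‖v_1‖ = 5.3852, so q_1 = (-0.5571, -0.7428, 0.3714).
q_1·v_2 = (-0.5571)·3 + (-0.7428)·(-3) + 0.3714·(-2) = -0.1857.
u_2 = v_2 + 0.1857·q_1 = (2.8966, -3.1379, -1.9310).
‖u_2‖ = 4.6867, so q_2 = (0.6180, -0.6695, -0.4120).
q_1·v_3 = (-0.5571)·0 + (-0.7428)·4 + 0.3714·3 = -1.8570; q_2·v_3 = 0.6180·0 + (-0.6695)·4 + (-0.4120)·3 = -3.9142.
u_3 = v_3 + 1.8570·q_1 + 3.9142·q_2 = (1.3846, 0.0000, 2.0769).

u_3 = (1.3846, 0.0000, 2.0769)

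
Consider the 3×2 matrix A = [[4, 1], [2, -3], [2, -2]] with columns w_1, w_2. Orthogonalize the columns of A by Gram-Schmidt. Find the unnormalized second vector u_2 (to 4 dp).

u_2 = (2.0000, -2.5000, -1.5000)

w_1 = (4, 2, 2); ‖w_1‖ = 4.8990, so q_1 = (0.8165, 0.4082, 0.4082).
q_1·w_2 = 0.8165·1 + 0.4082·(-3) + 0.4082·(-2) = -1.2247.
u_2 = w_2 + 1.2247·q_1 = (2.0000, -2.5000, -1.5000).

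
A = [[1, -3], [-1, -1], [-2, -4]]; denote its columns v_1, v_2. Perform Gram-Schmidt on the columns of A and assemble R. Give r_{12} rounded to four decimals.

r_{12} = 2.4495

v_1 = (1, -1, -2); ‖v_1‖ = 2.4495, so e_1 = (0.4082, -0.4082, -0.8165).
r_{12} = e_1·v_2 = 2.4495.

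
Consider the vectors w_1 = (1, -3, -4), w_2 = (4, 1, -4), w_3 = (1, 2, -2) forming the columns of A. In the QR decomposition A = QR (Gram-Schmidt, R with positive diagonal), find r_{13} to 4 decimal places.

r_{13} = 0.5883

w_1 = (1, -3, -4); ‖w_1‖ = 5.0990, so q_1 = (0.1961, -0.5883, -0.7845).
r_{13} = q_1·w_3 = 0.5883.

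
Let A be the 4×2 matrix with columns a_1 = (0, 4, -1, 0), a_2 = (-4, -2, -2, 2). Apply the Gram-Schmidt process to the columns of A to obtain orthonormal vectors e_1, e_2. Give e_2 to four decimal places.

e_2 = (-0.7862, -0.1156, -0.4625, 0.3931)

e_1 = a_1/‖a_1‖ = (0, 4, -1, 0)/4.1231 = (0.0000, 0.9701, -0.2425, 0.0000).
r_{12} = e_1·a_2 = -1.4552.
u_2 = a_2 + 1.4552·e_1 = (-4.0000, -0.5882, -2.3529, 2.0000).
‖u_2‖ = 5.0875, so e_2 = (-0.7862, -0.1156, -0.4625, 0.3931).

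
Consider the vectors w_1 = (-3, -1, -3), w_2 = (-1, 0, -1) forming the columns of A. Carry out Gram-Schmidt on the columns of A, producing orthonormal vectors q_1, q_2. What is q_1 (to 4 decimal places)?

q_1 = w_1/‖w_1‖ = (-3, -1, -3)/4.3589 = (-0.6882, -0.2294, -0.6882).

q_1 = (-0.6882, -0.2294, -0.6882)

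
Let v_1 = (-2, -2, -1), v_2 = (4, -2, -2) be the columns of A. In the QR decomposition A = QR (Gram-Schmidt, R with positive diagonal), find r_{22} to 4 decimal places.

r_{22} = 4.8534

q_1 = v_1/‖v_1‖ = (-2, -2, -1)/3.0000 = (-0.6667, -0.6667, -0.3333).
r_{12} = q_1·v_2 = -0.6667.
u_2 = v_2 + 0.6667·q_1 = (3.5556, -2.4444, -2.2222).
r_{22} = ‖u_2‖ = 4.8534.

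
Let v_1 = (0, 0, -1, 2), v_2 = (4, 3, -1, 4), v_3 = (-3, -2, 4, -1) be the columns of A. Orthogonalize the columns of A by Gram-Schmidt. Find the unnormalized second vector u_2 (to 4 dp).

u_2 = (4.0000, 3.0000, 0.8000, 0.4000)

v_1 = (0, 0, -1, 2); ‖v_1‖ = 2.2361, so e_1 = (0.0000, 0.0000, -0.4472, 0.8944).
e_1·v_2 = 0.0000·4 + 0.0000·3 + (-0.4472)·(-1) + 0.8944·4 = 4.0249.
u_2 = v_2 − 4.0249·e_1 = (4.0000, 3.0000, 0.8000, 0.4000).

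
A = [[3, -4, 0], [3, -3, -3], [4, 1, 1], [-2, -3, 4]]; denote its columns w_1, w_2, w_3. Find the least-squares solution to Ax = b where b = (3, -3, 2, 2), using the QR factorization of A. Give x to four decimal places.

x = (0.4236, -0.0131, 0.9416)

w_1 = (3, 3, 4, -2); ‖w_1‖ = 6.1644, so q_1 = (0.4867, 0.4867, 0.6489, -0.3244).
q_1·w_2 = 0.4867·(-4) + 0.4867·(-3) + 0.6489·1 + (-0.3244)·(-3) = -1.7844.
u_2 = w_2 + 1.7844·q_1 = (-3.1316, -2.1316, 2.1579, -3.5789).
‖u_2‖ = 5.6405, so q_2 = (-0.5552, -0.3779, 0.3826, -0.6345).
q_1·w_3 = 0.4867·0 + 0.4867·(-3) + 0.6489·1 + (-0.3244)·4 = -2.1089; q_2·w_3 = (-0.5552)·0 + (-0.3779)·(-3) + 0.3826·1 + (-0.6345)·4 = -1.0217.
u_3 = w_3 + 2.1089·q_1 + 1.0217·q_2 = (0.4591, -2.3598, 2.7593, 2.6675).
‖u_3‖ = 4.5287, so q_3 = (0.1014, -0.5211, 0.6093, 0.5890).
Qᵀb = (0.6489, -1.0357, 4.2640).
Back-substitute: x_3 = 4.2640/4.5287 = 0.9416.
x_2 = (-1.0357 + 1.0217·0.9416)/5.6405 = -0.0131.
x_1 = (0.6489 + 1.7844·(-0.0131) + 2.1089·0.9416)/6.1644 = 0.4236.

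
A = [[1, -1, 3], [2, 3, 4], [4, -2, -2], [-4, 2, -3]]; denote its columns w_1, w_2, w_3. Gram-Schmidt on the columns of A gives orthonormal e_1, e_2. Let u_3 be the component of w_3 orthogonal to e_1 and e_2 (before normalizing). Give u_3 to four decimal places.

u_3 = (3.1413, 0.3927, -2.9908, -2.0092)

w_1 = (1, 2, 4, -4); ‖w_1‖ = 6.0828, so e_1 = (0.1644, 0.3288, 0.6576, -0.6576).
e_1·w_2 = 0.1644·(-1) + 0.3288·3 + 0.6576·(-2) + (-0.6576)·2 = -1.8084.
u_2 = w_2 + 1.8084·e_1 = (-0.7027, 3.5946, -0.8108, 0.8108).
‖u_2‖ = 3.8379, so e_2 = (-0.1831, 0.9366, -0.2113, 0.2113).
e_1·w_3 = 0.1644·3 + 0.3288·4 + 0.6576·(-2) + (-0.6576)·(-3) = 2.4660; e_2·w_3 = (-0.1831)·3 + 0.9366·4 + (-0.2113)·(-2) + 0.2113·(-3) = 2.9858.
u_3 = w_3 − 2.4660·e_1 − 2.9858·e_2 = (3.1413, 0.3927, -2.9908, -2.0092).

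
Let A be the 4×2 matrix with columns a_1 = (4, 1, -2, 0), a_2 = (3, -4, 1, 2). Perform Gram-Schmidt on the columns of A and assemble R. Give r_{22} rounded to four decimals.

r_{22} = 5.3184

q_1 = a_1/‖a_1‖ = (4, 1, -2, 0)/4.5826 = (0.8729, 0.2182, -0.4364, 0.0000).
r_{12} = q_1·a_2 = 1.3093.
u_2 = a_2 − 1.3093·q_1 = (1.8571, -4.2857, 1.5714, 2.0000).
r_{22} = ‖u_2‖ = 5.3184.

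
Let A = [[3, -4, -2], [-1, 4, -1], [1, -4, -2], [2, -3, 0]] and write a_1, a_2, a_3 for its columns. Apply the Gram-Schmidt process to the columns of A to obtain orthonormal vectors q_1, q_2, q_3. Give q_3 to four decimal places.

q_3 = (-0.2450, -0.6020, -0.6510, 0.3920)

a_1 = (3, -1, 1, 2); ‖a_1‖ = 3.8730, so q_1 = (0.7746, -0.2582, 0.2582, 0.5164).
q_1·a_2 = 0.7746·(-4) + (-0.2582)·4 + 0.2582·(-4) + 0.5164·(-3) = -6.7132.
u_2 = a_2 + 6.7132·q_1 = (1.2000, 2.2667, -2.2667, 0.4667).
‖u_2‖ = 3.4545, so q_2 = (0.3474, 0.6562, -0.6562, 0.1351).
q_1·a_3 = 0.7746·(-2) + (-0.2582)·(-1) + 0.2582·(-2) + 0.5164·0 = -1.8074; q_2·a_3 = 0.3474·(-2) + 0.6562·(-1) + (-0.6562)·(-2) + 0.1351·0 = -0.0386.
u_3 = a_3 + 1.8074·q_1 + 0.0386·q_2 = (-0.5866, -1.4413, -1.5587, 0.9385).
‖u_3‖ = 2.3941, so q_3 = (-0.2450, -0.6020, -0.6510, 0.3920).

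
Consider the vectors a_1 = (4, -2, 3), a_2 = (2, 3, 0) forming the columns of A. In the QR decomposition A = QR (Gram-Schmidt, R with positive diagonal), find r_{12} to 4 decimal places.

a_1 = (4, -2, 3); ‖a_1‖ = 5.3852, so e_1 = (0.7428, -0.3714, 0.5571).
r_{12} = e_1·a_2 = 0.3714.

r_{12} = 0.3714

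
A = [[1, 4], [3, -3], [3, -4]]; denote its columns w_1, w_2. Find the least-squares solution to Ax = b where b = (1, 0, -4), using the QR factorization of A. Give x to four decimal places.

x = (-0.2265, 0.3939)

e_1 = w_1/‖w_1‖ = (1, 3, 3)/4.3589 = (0.2294, 0.6882, 0.6882).
r_{12} = e_1·w_2 = -3.9001.
u_2 = w_2 + 3.9001·e_1 = (4.8947, -0.3158, -1.3158).
‖u_2‖ = 5.0783, so e_2 = (0.9638, -0.0622, -0.2591).
Qᵀb = (-2.5236, 2.0002).
Back-substitute: x_2 = 2.0002/5.0783 = 0.3939.
x_1 = (-2.5236 + 3.9001·0.3939)/4.3589 = -0.2265.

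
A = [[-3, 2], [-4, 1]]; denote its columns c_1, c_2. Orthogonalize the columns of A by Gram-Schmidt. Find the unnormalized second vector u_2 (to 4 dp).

e_1 = c_1/‖c_1‖ = (-3, -4)/5.0000 = (-0.6000, -0.8000).
r_{12} = e_1·c_2 = -2.0000.
u_2 = c_2 + 2.0000·e_1 = (0.8000, -0.6000).

u_2 = (0.8000, -0.6000)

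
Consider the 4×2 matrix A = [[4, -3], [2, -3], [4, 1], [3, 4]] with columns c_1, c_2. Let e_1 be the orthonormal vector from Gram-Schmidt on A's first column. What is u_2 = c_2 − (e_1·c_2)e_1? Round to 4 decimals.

u_2 = (-2.8222, -2.9111, 1.1778, 4.1333)

c_1 = (4, 2, 4, 3); ‖c_1‖ = 6.7082, so e_1 = (0.5963, 0.2981, 0.5963, 0.4472).
e_1·c_2 = 0.5963·(-3) + 0.2981·(-3) + 0.5963·1 + 0.4472·4 = -0.2981.
u_2 = c_2 + 0.2981·e_1 = (-2.8222, -2.9111, 1.1778, 4.1333).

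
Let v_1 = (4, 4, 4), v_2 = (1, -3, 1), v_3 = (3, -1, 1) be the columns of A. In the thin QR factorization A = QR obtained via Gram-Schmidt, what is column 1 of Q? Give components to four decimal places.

v_1 = (4, 4, 4); ‖v_1‖ = 6.9282, so q_1 = (0.5774, 0.5774, 0.5774).

q_1 = (0.5774, 0.5774, 0.5774)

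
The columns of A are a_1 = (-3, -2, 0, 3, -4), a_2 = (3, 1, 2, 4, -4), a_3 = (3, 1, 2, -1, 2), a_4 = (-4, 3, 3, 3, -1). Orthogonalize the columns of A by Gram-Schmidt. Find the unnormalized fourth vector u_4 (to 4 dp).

q_1 = a_1/‖a_1‖ = (-3, -2, 0, 3, -4)/6.1644 = (-0.4867, -0.3244, 0.0000, 0.4867, -0.6489).
r_{12} = q_1·a_2 = 2.7578.
u_2 = a_2 − 2.7578·q_1 = (4.3421, 1.8947, 2.0000, 2.6579, -2.2105).
‖u_2‖ = 6.1963, so q_2 = (0.7008, 0.3058, 0.3228, 0.4289, -0.3567).
r_{13} = q_1·a_3 = -3.5689; r_{23} = q_2·a_3 = 1.9111.
u_3 = a_3 + 3.5689·q_1 − 1.9111·q_2 = (-0.0761, -0.7423, 1.3831, -0.0829, 0.3660).
‖u_3‖ = 1.6158, so q_3 = (-0.0471, -0.4594, 0.8560, -0.0513, 0.2265).
r_{14} = q_1·a_4 = 3.0822; r_{24} = q_2·a_4 = 0.7262; r_{34} = q_3·a_4 = 0.9977.
u_4 = a_4 − 3.0822·q_1 − 0.7262·q_2 − 0.9977·q_3 = (-2.9619, 4.2363, 1.9115, 1.2397, 1.0331).

u_4 = (-2.9619, 4.2363, 1.9115, 1.2397, 1.0331)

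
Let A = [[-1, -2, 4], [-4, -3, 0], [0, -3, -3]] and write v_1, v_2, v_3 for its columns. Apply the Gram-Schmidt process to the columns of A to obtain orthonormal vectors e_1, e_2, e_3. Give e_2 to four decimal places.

e_2 = (-0.3636, 0.0909, -0.9271)

v_1 = (-1, -4, 0); ‖v_1‖ = 4.1231, so e_1 = (-0.2425, -0.9701, 0.0000).
e_1·v_2 = (-0.2425)·(-2) + (-0.9701)·(-3) + 0.0000·(-3) = 3.3955.
u_2 = v_2 − 3.3955·e_1 = (-1.1765, 0.2941, -3.0000).
‖u_2‖ = 3.2358, so e_2 = (-0.3636, 0.0909, -0.9271).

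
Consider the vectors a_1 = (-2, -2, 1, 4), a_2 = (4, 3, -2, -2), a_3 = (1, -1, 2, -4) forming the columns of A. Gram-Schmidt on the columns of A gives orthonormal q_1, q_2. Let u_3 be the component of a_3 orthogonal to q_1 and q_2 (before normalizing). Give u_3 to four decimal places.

a_1 = (-2, -2, 1, 4); ‖a_1‖ = 5.0000, so q_1 = (-0.4000, -0.4000, 0.2000, 0.8000).
q_1·a_2 = (-0.4000)·4 + (-0.4000)·3 + 0.2000·(-2) + 0.8000·(-2) = -4.8000.
u_2 = a_2 + 4.8000·q_1 = (2.0800, 1.0800, -1.0400, 1.8400).
‖u_2‖ = 3.1559, so q_2 = (0.6591, 0.3422, -0.3295, 0.5830).
q_1·a_3 = (-0.4000)·1 + (-0.4000)·(-1) + 0.2000·2 + 0.8000·(-4) = -2.8000; q_2·a_3 = 0.6591·1 + 0.3422·(-1) + (-0.3295)·2 + 0.5830·(-4) = -2.6743.
u_3 = a_3 + 2.8000·q_1 + 2.6743·q_2 = (1.6426, -1.2048, 1.6787, -0.2008).

u_3 = (1.6426, -1.2048, 1.6787, -0.2008)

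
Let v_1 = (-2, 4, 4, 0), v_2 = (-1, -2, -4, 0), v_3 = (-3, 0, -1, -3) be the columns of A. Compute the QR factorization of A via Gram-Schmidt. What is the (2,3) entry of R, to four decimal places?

r_{23} = 2.9913

q_1 = v_1/‖v_1‖ = (-2, 4, 4, 0)/6.0000 = (-0.3333, 0.6667, 0.6667, 0.0000).
r_{12} = q_1·v_2 = -3.6667.
u_2 = v_2 + 3.6667·q_1 = (-2.2222, 0.4444, -1.5556, 0.0000).
‖u_2‖ = 2.7487, so q_2 = (-0.8085, 0.1617, -0.5659, 0.0000).
r_{23} = q_2·v_3 = 2.9913.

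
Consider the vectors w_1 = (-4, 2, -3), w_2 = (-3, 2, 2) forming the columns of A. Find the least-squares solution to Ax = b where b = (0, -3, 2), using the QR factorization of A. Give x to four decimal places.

w_1 = (-4, 2, -3); ‖w_1‖ = 5.3852, so e_1 = (-0.7428, 0.3714, -0.5571).
e_1·w_2 = (-0.7428)·(-3) + 0.3714·2 + (-0.5571)·2 = 1.8570.
u_2 = w_2 − 1.8570·e_1 = (-1.6207, 1.3103, 3.0345).
‖u_2‖ = 3.6813, so e_2 = (-0.4403, 0.3559, 0.8243).
Qᵀb = (-2.2283, 0.5808).
Back-substitute: x_2 = 0.5808/3.6813 = 0.1578.
x_1 = (-2.2283 − 1.8570·0.1578)/5.3852 = -0.4682.

x = (-0.4682, 0.1578)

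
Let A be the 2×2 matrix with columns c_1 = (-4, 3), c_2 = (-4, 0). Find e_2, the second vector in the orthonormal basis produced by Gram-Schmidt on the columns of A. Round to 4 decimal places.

e_2 = (-0.6000, -0.8000)

e_1 = c_1/‖c_1‖ = (-4, 3)/5.0000 = (-0.8000, 0.6000).
r_{12} = e_1·c_2 = 3.2000.
u_2 = c_2 − 3.2000·e_1 = (-1.4400, -1.9200).
‖u_2‖ = 2.4000, so e_2 = (-0.6000, -0.8000).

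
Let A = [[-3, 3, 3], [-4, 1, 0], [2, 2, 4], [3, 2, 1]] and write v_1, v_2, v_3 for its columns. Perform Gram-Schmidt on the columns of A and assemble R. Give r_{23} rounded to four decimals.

r_{23} = 4.5456

q_1 = v_1/‖v_1‖ = (-3, -4, 2, 3)/6.1644 = (-0.4867, -0.6489, 0.3244, 0.4867).
r_{12} = q_1·v_2 = -0.4867.
u_2 = v_2 + 0.4867·q_1 = (2.7632, 0.6842, 2.1579, 2.2368).
‖u_2‖ = 4.2146, so q_2 = (0.6556, 0.1623, 0.5120, 0.5307).
r_{23} = q_2·v_3 = 4.5456.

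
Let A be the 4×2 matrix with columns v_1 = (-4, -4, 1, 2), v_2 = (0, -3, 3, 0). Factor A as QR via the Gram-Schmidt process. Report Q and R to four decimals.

v_1 = (-4, -4, 1, 2); ‖v_1‖ = 6.0828, so q_1 = (-0.6576, -0.6576, 0.1644, 0.3288).
q_1·v_2 = (-0.6576)·0 + (-0.6576)·(-3) + 0.1644·3 + 0.3288·0 = 2.4660.
u_2 = v_2 − 2.4660·q_1 = (1.6216, -1.3784, 2.5946, -0.8108).
‖u_2‖ = 3.4524, so q_2 = (0.4697, -0.3993, 0.7515, -0.2349).

Q = [[-0.6576, 0.4697], [-0.6576, -0.3993], [0.1644, 0.7515], [0.3288, -0.2349]], R = [[6.0828, 2.4660], [0.0000, 3.4524]]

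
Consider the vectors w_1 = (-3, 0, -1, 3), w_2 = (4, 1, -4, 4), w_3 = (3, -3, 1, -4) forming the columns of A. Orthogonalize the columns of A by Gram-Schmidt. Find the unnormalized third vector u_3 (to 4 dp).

u_3 = (0.1388, -2.8678, -0.6590, -0.0809)

e_1 = w_1/‖w_1‖ = (-3, 0, -1, 3)/4.3589 = (-0.6882, 0.0000, -0.2294, 0.6882).
r_{12} = e_1·w_2 = 0.9177.
u_2 = w_2 − 0.9177·e_1 = (4.6316, 1.0000, -3.7895, 3.3684).
‖u_2‖ = 6.9396, so e_2 = (0.6674, 0.1441, -0.5461, 0.4854).
r_{13} = e_1·w_3 = -5.0471; r_{23} = e_2·w_3 = -0.9177.
u_3 = w_3 + 5.0471·e_1 + 0.9177·e_2 = (0.1388, -2.8678, -0.6590, -0.0809).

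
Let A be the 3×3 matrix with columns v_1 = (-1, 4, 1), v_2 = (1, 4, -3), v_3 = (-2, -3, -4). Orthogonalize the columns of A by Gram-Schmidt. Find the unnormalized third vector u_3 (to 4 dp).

u_3 = (-3.4568, -0.4321, -1.7284)

v_1 = (-1, 4, 1); ‖v_1‖ = 4.2426, so e_1 = (-0.2357, 0.9428, 0.2357).
e_1·v_2 = (-0.2357)·1 + 0.9428·4 + 0.2357·(-3) = 2.8284.
u_2 = v_2 − 2.8284·e_1 = (1.6667, 1.3333, -3.6667).
‖u_2‖ = 4.2426, so e_2 = (0.3928, 0.3143, -0.8642).
e_1·v_3 = (-0.2357)·(-2) + 0.9428·(-3) + 0.2357·(-4) = -3.2998; e_2·v_3 = 0.3928·(-2) + 0.3143·(-3) + (-0.8642)·(-4) = 1.7285.
u_3 = v_3 + 3.2998·e_1 − 1.7285·e_2 = (-3.4568, -0.4321, -1.7284).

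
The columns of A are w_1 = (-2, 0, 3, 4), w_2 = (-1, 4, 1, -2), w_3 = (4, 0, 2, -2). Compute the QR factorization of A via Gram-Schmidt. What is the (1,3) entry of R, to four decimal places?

e_1 = w_1/‖w_1‖ = (-2, 0, 3, 4)/5.3852 = (-0.3714, 0.0000, 0.5571, 0.7428).
r_{13} = e_1·w_3 = -1.8570.

r_{13} = -1.8570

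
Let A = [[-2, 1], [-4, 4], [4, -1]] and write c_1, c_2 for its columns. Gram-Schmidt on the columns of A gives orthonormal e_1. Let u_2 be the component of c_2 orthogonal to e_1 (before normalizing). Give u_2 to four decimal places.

u_2 = (-0.2222, 1.5556, 1.4444)

c_1 = (-2, -4, 4); ‖c_1‖ = 6.0000, so e_1 = (-0.3333, -0.6667, 0.6667).
e_1·c_2 = (-0.3333)·1 + (-0.6667)·4 + 0.6667·(-1) = -3.6667.
u_2 = c_2 + 3.6667·e_1 = (-0.2222, 1.5556, 1.4444).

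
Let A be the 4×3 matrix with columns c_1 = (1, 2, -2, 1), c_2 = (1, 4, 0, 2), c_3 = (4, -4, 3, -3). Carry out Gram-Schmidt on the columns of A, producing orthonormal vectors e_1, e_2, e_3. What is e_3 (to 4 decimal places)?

e_3 = (0.9360, -0.1160, 0.2340, -0.2360)

e_1 = c_1/‖c_1‖ = (1, 2, -2, 1)/3.1623 = (0.3162, 0.6325, -0.6325, 0.3162).
r_{12} = e_1·c_2 = 3.4785.
u_2 = c_2 − 3.4785·e_1 = (-0.1000, 1.8000, 2.2000, 0.9000).
‖u_2‖ = 2.9833, so e_2 = (-0.0335, 0.6034, 0.7374, 0.3017).
r_{13} = e_1·c_3 = -4.1110; r_{23} = e_2·c_3 = -1.2402.
u_3 = c_3 + 4.1110·e_1 + 1.2402·e_2 = (5.2584, -0.6517, 1.3146, -1.3258).
‖u_3‖ = 5.6180, so e_3 = (0.9360, -0.1160, 0.2340, -0.2360).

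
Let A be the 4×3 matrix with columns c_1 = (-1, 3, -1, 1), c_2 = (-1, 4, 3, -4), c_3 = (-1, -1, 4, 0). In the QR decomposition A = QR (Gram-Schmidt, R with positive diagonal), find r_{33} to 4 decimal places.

r_{33} = 3.3627

q_1 = c_1/‖c_1‖ = (-1, 3, -1, 1)/3.4641 = (-0.2887, 0.8660, -0.2887, 0.2887).
r_{12} = q_1·c_2 = 1.7321.
u_2 = c_2 − 1.7321·q_1 = (-0.5000, 2.5000, 3.5000, -4.5000).
‖u_2‖ = 6.2450, so q_2 = (-0.0801, 0.4003, 0.5604, -0.7206).
r_{13} = q_1·c_3 = -1.7321; r_{23} = q_2·c_3 = 1.9215.
u_3 = c_3 + 1.7321·q_1 − 1.9215·q_2 = (-1.3462, -0.2692, 2.4231, 1.8846).
r_{33} = ‖u_3‖ = 3.3627.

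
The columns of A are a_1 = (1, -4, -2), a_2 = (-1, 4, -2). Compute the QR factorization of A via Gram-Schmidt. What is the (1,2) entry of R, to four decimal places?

a_1 = (1, -4, -2); ‖a_1‖ = 4.5826, so e_1 = (0.2182, -0.8729, -0.4364).
r_{12} = e_1·a_2 = -2.8368.

r_{12} = -2.8368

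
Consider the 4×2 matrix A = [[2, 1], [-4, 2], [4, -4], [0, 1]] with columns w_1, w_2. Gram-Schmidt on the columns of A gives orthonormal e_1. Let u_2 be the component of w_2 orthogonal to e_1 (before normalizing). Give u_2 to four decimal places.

w_1 = (2, -4, 4, 0); ‖w_1‖ = 6.0000, so e_1 = (0.3333, -0.6667, 0.6667, 0.0000).
e_1·w_2 = 0.3333·1 + (-0.6667)·2 + 0.6667·(-4) + 0.0000·1 = -3.6667.
u_2 = w_2 + 3.6667·e_1 = (2.2222, -0.4444, -1.5556, 1.0000).

u_2 = (2.2222, -0.4444, -1.5556, 1.0000)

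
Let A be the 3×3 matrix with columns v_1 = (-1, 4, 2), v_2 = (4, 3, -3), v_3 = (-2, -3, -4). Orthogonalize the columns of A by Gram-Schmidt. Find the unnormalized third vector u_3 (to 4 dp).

u_3 = (-2.4592, 0.6831, -2.5958)

q_1 = v_1/‖v_1‖ = (-1, 4, 2)/4.5826 = (-0.2182, 0.8729, 0.4364).
r_{12} = q_1·v_2 = 0.4364.
u_2 = v_2 − 0.4364·q_1 = (4.0952, 2.6190, -3.1905).
‖u_2‖ = 5.8146, so q_2 = (0.7043, 0.4504, -0.5487).
r_{13} = q_1·v_3 = -3.9279; r_{23} = q_2·v_3 = -0.5651.
u_3 = v_3 + 3.9279·q_1 + 0.5651·q_2 = (-2.4592, 0.6831, -2.5958).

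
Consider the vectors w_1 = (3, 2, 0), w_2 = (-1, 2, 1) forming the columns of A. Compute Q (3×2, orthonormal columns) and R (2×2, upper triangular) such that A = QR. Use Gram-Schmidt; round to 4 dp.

w_1 = (3, 2, 0); ‖w_1‖ = 3.6056, so q_1 = (0.8321, 0.5547, 0.0000).
q_1·w_2 = 0.8321·(-1) + 0.5547·2 + 0.0000·1 = 0.2774.
u_2 = w_2 − 0.2774·q_1 = (-1.2308, 1.8462, 1.0000).
‖u_2‖ = 2.4337, so q_2 = (-0.5057, 0.7586, 0.4109).

Q = [[0.8321, -0.5057], [0.5547, 0.7586], [0.0000, 0.4109]], R = [[3.6056, 0.2774], [0.0000, 2.4337]]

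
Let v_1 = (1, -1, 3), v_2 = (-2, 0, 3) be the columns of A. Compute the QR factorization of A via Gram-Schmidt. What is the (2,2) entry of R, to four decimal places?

r_{22} = 2.9233

v_1 = (1, -1, 3); ‖v_1‖ = 3.3166, so q_1 = (0.3015, -0.3015, 0.9045).
q_1·v_2 = 0.3015·(-2) + (-0.3015)·0 + 0.9045·3 = 2.1106.
u_2 = v_2 − 2.1106·q_1 = (-2.6364, 0.6364, 1.0909).
r_{22} = ‖u_2‖ = 2.9233.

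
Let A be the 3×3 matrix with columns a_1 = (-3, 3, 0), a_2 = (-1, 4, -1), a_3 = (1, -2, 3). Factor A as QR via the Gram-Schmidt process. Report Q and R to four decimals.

a_1 = (-3, 3, 0); ‖a_1‖ = 4.2426, so q_1 = (-0.7071, 0.7071, 0.0000).
q_1·a_2 = (-0.7071)·(-1) + 0.7071·4 + 0.0000·(-1) = 3.5355.
u_2 = a_2 − 3.5355·q_1 = (1.5000, 1.5000, -1.0000).
‖u_2‖ = 2.3452, so q_2 = (0.6396, 0.6396, -0.4264).
q_1·a_3 = (-0.7071)·1 + 0.7071·(-2) + 0.0000·3 = -2.1213; q_2·a_3 = 0.6396·1 + 0.6396·(-2) + (-0.4264)·3 = -1.9188.
u_3 = a_3 + 2.1213·q_1 + 1.9188·q_2 = (0.7273, 0.7273, 2.1818).
‖u_3‖ = 2.4121, so q_3 = (0.3015, 0.3015, 0.9045).

Q = [[-0.7071, 0.6396, 0.3015], [0.7071, 0.6396, 0.3015], [0.0000, -0.4264, 0.9045]], R = [[4.2426, 3.5355, -2.1213], [0.0000, 2.3452, -1.9188], [0.0000, 0.0000, 2.4121]]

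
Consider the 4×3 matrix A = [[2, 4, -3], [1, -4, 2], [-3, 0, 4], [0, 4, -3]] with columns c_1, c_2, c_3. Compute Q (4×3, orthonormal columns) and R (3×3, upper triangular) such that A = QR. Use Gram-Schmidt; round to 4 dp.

Q = [[0.5345, 0.5009, 0.6758], [0.2673, -0.6261, 0.3315], [-0.8018, 0.1252, 0.5611], [0.0000, 0.5843, -0.3443]], R = [[3.7417, 1.0690, -4.2762], [0.0000, 6.8452, -4.0070], [0.0000, 0.0000, 1.9127]]

c_1 = (2, 1, -3, 0); ‖c_1‖ = 3.7417, so q_1 = (0.5345, 0.2673, -0.8018, 0.0000).
q_1·c_2 = 0.5345·4 + 0.2673·(-4) + (-0.8018)·0 + 0.0000·4 = 1.0690.
u_2 = c_2 − 1.0690·q_1 = (3.4286, -4.2857, 0.8571, 4.0000).
‖u_2‖ = 6.8452, so q_2 = (0.5009, -0.6261, 0.1252, 0.5843).
q_1·c_3 = 0.5345·(-3) + 0.2673·2 + (-0.8018)·4 + 0.0000·(-3) = -4.2762; q_2·c_3 = 0.5009·(-3) + (-0.6261)·2 + 0.1252·4 + 0.5843·(-3) = -4.0070.
u_3 = c_3 + 4.2762·q_1 + 4.0070·q_2 = (1.2927, 0.6341, 1.0732, -0.6585).
‖u_3‖ = 1.9127, so q_3 = (0.6758, 0.3315, 0.5611, -0.3443).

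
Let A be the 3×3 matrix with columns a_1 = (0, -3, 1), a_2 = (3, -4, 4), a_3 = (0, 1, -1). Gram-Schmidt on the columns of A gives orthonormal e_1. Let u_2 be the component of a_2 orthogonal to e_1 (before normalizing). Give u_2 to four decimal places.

a_1 = (0, -3, 1); ‖a_1‖ = 3.1623, so e_1 = (0.0000, -0.9487, 0.3162).
e_1·a_2 = 0.0000·3 + (-0.9487)·(-4) + 0.3162·4 = 5.0596.
u_2 = a_2 − 5.0596·e_1 = (3.0000, 0.8000, 2.4000).

u_2 = (3.0000, 0.8000, 2.4000)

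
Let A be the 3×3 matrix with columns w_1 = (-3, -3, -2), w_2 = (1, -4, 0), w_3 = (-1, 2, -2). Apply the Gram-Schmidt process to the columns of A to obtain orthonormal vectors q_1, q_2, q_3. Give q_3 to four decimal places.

q_3 = (0.4674, 0.1168, -0.8763)

w_1 = (-3, -3, -2); ‖w_1‖ = 4.6904, so q_1 = (-0.6396, -0.6396, -0.4264).
q_1·w_2 = (-0.6396)·1 + (-0.6396)·(-4) + (-0.4264)·0 = 1.9188.
u_2 = w_2 − 1.9188·q_1 = (2.2273, -2.7727, 0.8182).
‖u_2‖ = 3.6494, so q_2 = (0.6103, -0.7598, 0.2242).
q_1·w_3 = (-0.6396)·(-1) + (-0.6396)·2 + (-0.4264)·(-2) = 0.2132; q_2·w_3 = 0.6103·(-1) + (-0.7598)·2 + 0.2242·(-2) = -2.5783.
u_3 = w_3 − 0.2132·q_1 + 2.5783·q_2 = (0.7099, 0.1775, -1.3311).
‖u_3‖ = 1.5189, so q_3 = (0.4674, 0.1168, -0.8763).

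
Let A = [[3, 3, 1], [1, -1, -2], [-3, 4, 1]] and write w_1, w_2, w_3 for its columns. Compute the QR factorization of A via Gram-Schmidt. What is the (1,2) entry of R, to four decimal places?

r_{12} = -0.9177

w_1 = (3, 1, -3); ‖w_1‖ = 4.3589, so q_1 = (0.6882, 0.2294, -0.6882).
r_{12} = q_1·w_2 = -0.9177.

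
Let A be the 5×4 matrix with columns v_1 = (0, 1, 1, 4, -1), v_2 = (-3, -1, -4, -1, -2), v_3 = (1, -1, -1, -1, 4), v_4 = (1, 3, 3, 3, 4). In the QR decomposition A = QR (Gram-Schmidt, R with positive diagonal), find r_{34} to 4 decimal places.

r_{34} = 2.3254

v_1 = (0, 1, 1, 4, -1); ‖v_1‖ = 4.3589, so q_1 = (0.0000, 0.2294, 0.2294, 0.9177, -0.2294).
q_1·v_2 = 0.0000·(-3) + 0.2294·(-1) + 0.2294·(-4) + 0.9177·(-1) + (-0.2294)·(-2) = -1.6059.
u_2 = v_2 + 1.6059·q_1 = (-3.0000, -0.6316, -3.6316, 0.4737, -2.3684).
‖u_2‖ = 5.3311, so q_2 = (-0.5627, -0.1185, -0.6812, 0.0889, -0.4443).
q_1·v_3 = 0.0000·1 + 0.2294·(-1) + 0.2294·(-1) + 0.9177·(-1) + (-0.2294)·4 = -2.2942; q_2·v_3 = (-0.5627)·1 + (-0.1185)·(-1) + (-0.6812)·(-1) + 0.0889·(-1) + (-0.4443)·4 = -1.6290.
u_3 = v_3 + 2.2942·q_1 + 1.6290·q_2 = (0.0833, -0.6667, -1.5833, 1.2500, 2.7500).
‖u_3‖ = 3.4761, so q_3 = (0.0240, -0.1918, -0.4555, 0.3596, 0.7911).
r_{34} = q_3·v_4 = 2.3254.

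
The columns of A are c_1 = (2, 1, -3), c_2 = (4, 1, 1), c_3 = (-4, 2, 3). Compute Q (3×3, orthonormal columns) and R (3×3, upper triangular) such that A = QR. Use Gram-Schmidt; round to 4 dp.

e_1 = c_1/‖c_1‖ = (2, 1, -3)/3.7417 = (0.5345, 0.2673, -0.8018).
r_{12} = e_1·c_2 = 1.6036.
u_2 = c_2 − 1.6036·e_1 = (3.1429, 0.5714, 2.2857).
‖u_2‖ = 3.9279, so e_2 = (0.8001, 0.1455, 0.5819).
r_{13} = e_1·c_3 = -4.0089; r_{23} = e_2·c_3 = -1.1638.
u_3 = c_3 + 4.0089·e_1 + 1.1638·e_2 = (-0.9259, 3.2407, 0.4630).
‖u_3‖ = 3.4021, so e_3 = (-0.2722, 0.9526, 0.1361).

Q = [[0.5345, 0.8001, -0.2722], [0.2673, 0.1455, 0.9526], [-0.8018, 0.5819, 0.1361]], R = [[3.7417, 1.6036, -4.0089], [0.0000, 3.9279, -1.1638], [0.0000, 0.0000, 3.4021]]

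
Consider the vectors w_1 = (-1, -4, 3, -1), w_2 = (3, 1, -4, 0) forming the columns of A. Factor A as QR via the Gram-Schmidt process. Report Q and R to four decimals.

Q = [[-0.1925, 0.6461], [-0.7698, -0.5107], [0.5774, -0.5315], [-0.1925, -0.1980]], R = [[5.1962, -3.6566], [0.0000, 3.5538]]

w_1 = (-1, -4, 3, -1); ‖w_1‖ = 5.1962, so q_1 = (-0.1925, -0.7698, 0.5774, -0.1925).
q_1·w_2 = (-0.1925)·3 + (-0.7698)·1 + 0.5774·(-4) + (-0.1925)·0 = -3.6566.
u_2 = w_2 + 3.6566·q_1 = (2.2963, -1.8148, -1.8889, -0.7037).
‖u_2‖ = 3.5538, so q_2 = (0.6461, -0.5107, -0.5315, -0.1980).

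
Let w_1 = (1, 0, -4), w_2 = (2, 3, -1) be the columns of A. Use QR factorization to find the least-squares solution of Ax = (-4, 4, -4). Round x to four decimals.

w_1 = (1, 0, -4); ‖w_1‖ = 4.1231, so e_1 = (0.2425, 0.0000, -0.9701).
e_1·w_2 = 0.2425·2 + 0.0000·3 + (-0.9701)·(-1) = 1.4552.
u_2 = w_2 − 1.4552·e_1 = (1.6471, 3.0000, 0.4118).
‖u_2‖ = 3.4471, so e_2 = (0.4778, 0.8703, 0.1195).
Qᵀb = (2.9104, 1.0921).
Back-substitute: x_2 = 1.0921/3.4471 = 0.3168.
x_1 = (2.9104 − 1.4552·0.3168)/4.1231 = 0.5941.

x = (0.5941, 0.3168)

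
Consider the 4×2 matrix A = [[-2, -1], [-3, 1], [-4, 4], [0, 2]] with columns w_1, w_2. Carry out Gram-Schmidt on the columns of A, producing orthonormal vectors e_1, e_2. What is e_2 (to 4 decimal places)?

e_2 = (-0.6262, -0.2187, 0.4771, 0.5765)

e_1 = w_1/‖w_1‖ = (-2, -3, -4, 0)/5.3852 = (-0.3714, -0.5571, -0.7428, 0.0000).
r_{12} = e_1·w_2 = -3.1568.
u_2 = w_2 + 3.1568·e_1 = (-2.1724, -0.7586, 1.6552, 2.0000).
‖u_2‖ = 3.4691, so e_2 = (-0.6262, -0.2187, 0.4771, 0.5765).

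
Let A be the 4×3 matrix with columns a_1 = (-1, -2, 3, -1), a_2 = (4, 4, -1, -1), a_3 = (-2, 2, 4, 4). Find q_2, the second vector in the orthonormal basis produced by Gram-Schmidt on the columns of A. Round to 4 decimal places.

q_2 = (0.6703, 0.4663, 0.3934, -0.4226)

a_1 = (-1, -2, 3, -1); ‖a_1‖ = 3.8730, so q_1 = (-0.2582, -0.5164, 0.7746, -0.2582).
q_1·a_2 = (-0.2582)·4 + (-0.5164)·4 + 0.7746·(-1) + (-0.2582)·(-1) = -3.6148.
u_2 = a_2 + 3.6148·q_1 = (3.0667, 2.1333, 1.8000, -1.9333).
‖u_2‖ = 4.5753, so q_2 = (0.6703, 0.4663, 0.3934, -0.4226).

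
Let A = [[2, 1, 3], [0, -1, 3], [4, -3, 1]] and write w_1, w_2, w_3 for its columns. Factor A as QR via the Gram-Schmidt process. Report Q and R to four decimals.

Q = [[0.4472, 0.8165, 0.3651], [0.0000, -0.4082, 0.9129], [0.8944, -0.4082, -0.1826]], R = [[4.4721, -2.2361, 2.2361], [0.0000, 2.4495, 0.8165], [0.0000, 0.0000, 3.6515]]

w_1 = (2, 0, 4); ‖w_1‖ = 4.4721, so q_1 = (0.4472, 0.0000, 0.8944).
q_1·w_2 = 0.4472·1 + 0.0000·(-1) + 0.8944·(-3) = -2.2361.
u_2 = w_2 + 2.2361·q_1 = (2.0000, -1.0000, -1.0000).
‖u_2‖ = 2.4495, so q_2 = (0.8165, -0.4082, -0.4082).
q_1·w_3 = 0.4472·3 + 0.0000·3 + 0.8944·1 = 2.2361; q_2·w_3 = 0.8165·3 + (-0.4082)·3 + (-0.4082)·1 = 0.8165.
u_3 = w_3 − 2.2361·q_1 − 0.8165·q_2 = (1.3333, 3.3333, -0.6667).
‖u_3‖ = 3.6515, so q_3 = (0.3651, 0.9129, -0.1826).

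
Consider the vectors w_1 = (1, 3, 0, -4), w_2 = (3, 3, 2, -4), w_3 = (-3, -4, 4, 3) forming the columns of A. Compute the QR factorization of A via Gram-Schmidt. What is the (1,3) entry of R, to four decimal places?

r_{13} = -5.2951

w_1 = (1, 3, 0, -4); ‖w_1‖ = 5.0990, so e_1 = (0.1961, 0.5883, 0.0000, -0.7845).
r_{13} = e_1·w_3 = -5.2951.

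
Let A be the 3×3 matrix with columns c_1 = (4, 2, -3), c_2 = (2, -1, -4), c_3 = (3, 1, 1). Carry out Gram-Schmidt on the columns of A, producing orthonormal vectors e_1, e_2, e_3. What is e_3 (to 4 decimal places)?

e_3 = (0.6516, -0.5923, 0.4739)

e_1 = c_1/‖c_1‖ = (4, 2, -3)/5.3852 = (0.7428, 0.3714, -0.5571).
r_{12} = e_1·c_2 = 3.3425.
u_2 = c_2 − 3.3425·e_1 = (-0.4828, -2.2414, -2.1379).
‖u_2‖ = 3.1349, so e_2 = (-0.1540, -0.7150, -0.6820).
r_{13} = e_1·c_3 = 2.0426; r_{23} = e_2·c_3 = -1.8589.
u_3 = c_3 − 2.0426·e_1 + 1.8589·e_2 = (1.1965, -1.0877, 0.8702).
‖u_3‖ = 1.8363, so e_3 = (0.6516, -0.5923, 0.4739).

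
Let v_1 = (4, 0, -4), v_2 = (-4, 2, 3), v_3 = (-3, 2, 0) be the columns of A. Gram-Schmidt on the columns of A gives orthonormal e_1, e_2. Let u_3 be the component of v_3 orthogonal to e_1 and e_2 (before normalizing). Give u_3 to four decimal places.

u_3 = (-0.8889, -0.4444, -0.8889)

v_1 = (4, 0, -4); ‖v_1‖ = 5.6569, so e_1 = (0.7071, 0.0000, -0.7071).
e_1·v_2 = 0.7071·(-4) + 0.0000·2 + (-0.7071)·3 = -4.9497.
u_2 = v_2 + 4.9497·e_1 = (-0.5000, 2.0000, -0.5000).
‖u_2‖ = 2.1213, so e_2 = (-0.2357, 0.9428, -0.2357).
e_1·v_3 = 0.7071·(-3) + 0.0000·2 + (-0.7071)·0 = -2.1213; e_2·v_3 = (-0.2357)·(-3) + 0.9428·2 + (-0.2357)·0 = 2.5927.
u_3 = v_3 + 2.1213·e_1 − 2.5927·e_2 = (-0.8889, -0.4444, -0.8889).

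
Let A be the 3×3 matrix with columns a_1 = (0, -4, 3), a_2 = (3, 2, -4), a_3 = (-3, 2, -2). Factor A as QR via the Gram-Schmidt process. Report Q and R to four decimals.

e_1 = a_1/‖a_1‖ = (0, -4, 3)/5.0000 = (0.0000, -0.8000, 0.6000).
r_{12} = e_1·a_2 = -4.0000.
u_2 = a_2 + 4.0000·e_1 = (3.0000, -1.2000, -1.6000).
‖u_2‖ = 3.6056, so e_2 = (0.8321, -0.3328, -0.4438).
r_{13} = e_1·a_3 = -2.8000; r_{23} = e_2·a_3 = -2.2743.
u_3 = a_3 + 2.8000·e_1 + 2.2743·e_2 = (-1.1077, -0.9969, -1.3292).
‖u_3‖ = 1.9969, so e_3 = (-0.5547, -0.4992, -0.6656).

Q = [[0.0000, 0.8321, -0.5547], [-0.8000, -0.3328, -0.4992], [0.6000, -0.4438, -0.6656]], R = [[5.0000, -4.0000, -2.8000], [0.0000, 3.6056, -2.2743], [0.0000, 0.0000, 1.9969]]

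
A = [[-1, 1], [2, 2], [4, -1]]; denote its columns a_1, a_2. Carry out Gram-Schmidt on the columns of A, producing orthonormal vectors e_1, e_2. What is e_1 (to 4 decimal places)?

a_1 = (-1, 2, 4); ‖a_1‖ = 4.5826, so e_1 = (-0.2182, 0.4364, 0.8729).

e_1 = (-0.2182, 0.4364, 0.8729)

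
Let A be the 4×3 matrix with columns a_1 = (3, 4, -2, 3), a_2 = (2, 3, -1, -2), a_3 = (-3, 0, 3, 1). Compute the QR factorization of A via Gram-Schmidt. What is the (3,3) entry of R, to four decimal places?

r_{33} = 3.4410

a_1 = (3, 4, -2, 3); ‖a_1‖ = 6.1644, so e_1 = (0.4867, 0.6489, -0.3244, 0.4867).
e_1·a_2 = 0.4867·2 + 0.6489·3 + (-0.3244)·(-1) + 0.4867·(-2) = 2.2711.
u_2 = a_2 − 2.2711·e_1 = (0.8947, 1.5263, -0.2632, -3.1053).
‖u_2‖ = 3.5836, so e_2 = (0.2497, 0.4259, -0.0734, -0.8665).
e_1·a_3 = 0.4867·(-3) + 0.6489·0 + (-0.3244)·3 + 0.4867·1 = -1.9467; e_2·a_3 = 0.2497·(-3) + 0.4259·0 + (-0.0734)·3 + (-0.8665)·1 = -1.8359.
u_3 = a_3 + 1.9467·e_1 + 1.8359·e_2 = (-1.5943, 2.0451, 2.2336, 0.3566).
r_{33} = ‖u_3‖ = 3.4410.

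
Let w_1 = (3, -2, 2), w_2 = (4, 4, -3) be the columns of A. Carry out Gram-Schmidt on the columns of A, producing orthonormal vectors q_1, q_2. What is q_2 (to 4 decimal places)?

w_1 = (3, -2, 2); ‖w_1‖ = 4.1231, so q_1 = (0.7276, -0.4851, 0.4851).
q_1·w_2 = 0.7276·4 + (-0.4851)·4 + 0.4851·(-3) = -0.4851.
u_2 = w_2 + 0.4851·q_1 = (4.3529, 3.7647, -2.7647).
‖u_2‖ = 6.3847, so q_2 = (0.6818, 0.5896, -0.4330).

q_2 = (0.6818, 0.5896, -0.4330)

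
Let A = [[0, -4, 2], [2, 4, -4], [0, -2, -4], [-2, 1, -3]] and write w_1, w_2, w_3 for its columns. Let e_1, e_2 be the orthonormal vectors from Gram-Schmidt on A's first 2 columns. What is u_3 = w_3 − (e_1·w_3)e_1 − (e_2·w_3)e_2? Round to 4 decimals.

w_1 = (0, 2, 0, -2); ‖w_1‖ = 2.8284, so e_1 = (0.0000, 0.7071, 0.0000, -0.7071).
e_1·w_2 = 0.0000·(-4) + 0.7071·4 + 0.0000·(-2) + (-0.7071)·1 = 2.1213.
u_2 = w_2 − 2.1213·e_1 = (-4.0000, 2.5000, -2.0000, 2.5000).
‖u_2‖ = 5.7009, so e_2 = (-0.7016, 0.4385, -0.3508, 0.4385).
e_1·w_3 = 0.0000·2 + 0.7071·(-4) + 0.0000·(-4) + (-0.7071)·(-3) = -0.7071; e_2·w_3 = (-0.7016)·2 + 0.4385·(-4) + (-0.3508)·(-4) + 0.4385·(-3) = -3.0697.
u_3 = w_3 + 0.7071·e_1 + 3.0697·e_2 = (-0.1538, -2.1538, -5.0769, -2.1538).

u_3 = (-0.1538, -2.1538, -5.0769, -2.1538)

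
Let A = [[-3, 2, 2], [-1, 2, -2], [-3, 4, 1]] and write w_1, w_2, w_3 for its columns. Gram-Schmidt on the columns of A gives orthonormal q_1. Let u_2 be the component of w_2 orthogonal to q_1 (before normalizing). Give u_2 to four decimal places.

u_2 = (-1.1579, 0.9474, 0.8421)

w_1 = (-3, -1, -3); ‖w_1‖ = 4.3589, so q_1 = (-0.6882, -0.2294, -0.6882).
q_1·w_2 = (-0.6882)·2 + (-0.2294)·2 + (-0.6882)·4 = -4.5883.
u_2 = w_2 + 4.5883·q_1 = (-1.1579, 0.9474, 0.8421).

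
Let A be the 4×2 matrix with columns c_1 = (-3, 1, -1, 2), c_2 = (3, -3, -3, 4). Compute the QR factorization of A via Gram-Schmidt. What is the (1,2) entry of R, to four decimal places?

c_1 = (-3, 1, -1, 2); ‖c_1‖ = 3.8730, so e_1 = (-0.7746, 0.2582, -0.2582, 0.5164).
r_{12} = e_1·c_2 = -0.2582.

r_{12} = -0.2582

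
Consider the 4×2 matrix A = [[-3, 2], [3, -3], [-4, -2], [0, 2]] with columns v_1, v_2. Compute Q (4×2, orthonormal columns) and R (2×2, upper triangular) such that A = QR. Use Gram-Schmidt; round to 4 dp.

Q = [[-0.5145, 0.3126], [0.5145, -0.5387], [-0.6860, -0.6384], [0.0000, 0.4522]], R = [[5.8310, -1.2005], [0.0000, 4.4225]]

v_1 = (-3, 3, -4, 0); ‖v_1‖ = 5.8310, so q_1 = (-0.5145, 0.5145, -0.6860, 0.0000).
q_1·v_2 = (-0.5145)·2 + 0.5145·(-3) + (-0.6860)·(-2) + 0.0000·2 = -1.2005.
u_2 = v_2 + 1.2005·q_1 = (1.3824, -2.3824, -2.8235, 2.0000).
‖u_2‖ = 4.4225, so q_2 = (0.3126, -0.5387, -0.6384, 0.4522).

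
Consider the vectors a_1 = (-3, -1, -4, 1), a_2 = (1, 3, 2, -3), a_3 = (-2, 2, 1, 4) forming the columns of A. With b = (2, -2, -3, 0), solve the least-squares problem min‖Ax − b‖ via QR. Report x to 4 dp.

e_1 = a_1/‖a_1‖ = (-3, -1, -4, 1)/5.1962 = (-0.5774, -0.1925, -0.7698, 0.1925).
r_{12} = e_1·a_2 = -3.2717.
u_2 = a_2 + 3.2717·e_1 = (-0.8889, 2.3704, -0.5185, -2.3704).
‖u_2‖ = 3.5066, so e_2 = (-0.2535, 0.6760, -0.1479, -0.6760).
r_{13} = e_1·a_3 = 0.7698; r_{23} = e_2·a_3 = -0.9928.
u_3 = a_3 − 0.7698·e_1 + 0.9928·e_2 = (-1.8072, 2.8193, 1.4458, 3.1807).
‖u_3‖ = 4.8396, so e_3 = (-0.3734, 0.5825, 0.2987, 0.6572).
Qᵀb = (1.5396, -1.4153, -2.8082).
Back-substitute: x_3 = -2.8082/4.8396 = -0.5802.
x_2 = (-1.4153 + 0.9928·(-0.5802))/3.5066 = -0.5679.
x_1 = (1.5396 + 3.2717·(-0.5679) − 0.7698·(-0.5802))/5.1962 = 0.0247.

x = (0.0247, -0.5679, -0.5802)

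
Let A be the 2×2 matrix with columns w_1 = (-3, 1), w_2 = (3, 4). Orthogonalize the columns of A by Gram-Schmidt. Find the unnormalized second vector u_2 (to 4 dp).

u_2 = (1.5000, 4.5000)

q_1 = w_1/‖w_1‖ = (-3, 1)/3.1623 = (-0.9487, 0.3162).
r_{12} = q_1·w_2 = -1.5811.
u_2 = w_2 + 1.5811·q_1 = (1.5000, 4.5000).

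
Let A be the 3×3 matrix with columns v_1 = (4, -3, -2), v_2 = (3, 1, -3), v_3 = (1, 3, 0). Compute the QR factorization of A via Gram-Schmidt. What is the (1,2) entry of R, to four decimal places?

e_1 = v_1/‖v_1‖ = (4, -3, -2)/5.3852 = (0.7428, -0.5571, -0.3714).
r_{12} = e_1·v_2 = 2.7854.

r_{12} = 2.7854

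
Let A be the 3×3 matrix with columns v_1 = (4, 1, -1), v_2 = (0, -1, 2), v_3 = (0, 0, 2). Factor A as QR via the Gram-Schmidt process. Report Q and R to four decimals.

Q = [[0.9428, 0.3143, -0.1111], [0.2357, -0.3928, 0.8889], [-0.2357, 0.8642, 0.4444]], R = [[4.2426, -0.7071, -0.4714], [0.0000, 2.1213, 1.7285], [0.0000, 0.0000, 0.8889]]

q_1 = v_1/‖v_1‖ = (4, 1, -1)/4.2426 = (0.9428, 0.2357, -0.2357).
r_{12} = q_1·v_2 = -0.7071.
u_2 = v_2 + 0.7071·q_1 = (0.6667, -0.8333, 1.8333).
‖u_2‖ = 2.1213, so q_2 = (0.3143, -0.3928, 0.8642).
r_{13} = q_1·v_3 = -0.4714; r_{23} = q_2·v_3 = 1.7285.
u_3 = v_3 + 0.4714·q_1 − 1.7285·q_2 = (-0.0988, 0.7901, 0.3951).
‖u_3‖ = 0.8889, so q_3 = (-0.1111, 0.8889, 0.4444).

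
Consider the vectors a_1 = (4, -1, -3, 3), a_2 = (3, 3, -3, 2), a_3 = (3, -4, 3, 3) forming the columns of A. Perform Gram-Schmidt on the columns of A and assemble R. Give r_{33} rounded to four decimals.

a_1 = (4, -1, -3, 3); ‖a_1‖ = 5.9161, so e_1 = (0.6761, -0.1690, -0.5071, 0.5071).
e_1·a_2 = 0.6761·3 + (-0.1690)·3 + (-0.5071)·(-3) + 0.5071·2 = 4.0567.
u_2 = a_2 − 4.0567·e_1 = (0.2571, 3.6857, -0.9429, -0.0571).
‖u_2‖ = 3.8135, so e_2 = (0.0674, 0.9665, -0.2472, -0.0150).
e_1·a_3 = 0.6761·3 + (-0.1690)·(-4) + (-0.5071)·3 + 0.5071·3 = 2.7045; e_2·a_3 = 0.0674·3 + 0.9665·(-4) + (-0.2472)·3 + (-0.0150)·3 = -4.4503.
u_3 = a_3 − 2.7045·e_1 + 4.4503·e_2 = (1.4715, 0.7583, 3.2711, 1.5619).
r_{33} = ‖u_3‖ = 3.9850.

r_{33} = 3.9850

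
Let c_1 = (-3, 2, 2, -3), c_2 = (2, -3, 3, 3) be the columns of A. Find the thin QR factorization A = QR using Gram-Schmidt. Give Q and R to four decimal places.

Q = [[-0.5883, 0.0570], [0.3922, -0.3905], [0.3922, 0.8787], [-0.5883, 0.2685]], R = [[5.0990, -2.9417], [0.0000, 4.7272]]

c_1 = (-3, 2, 2, -3); ‖c_1‖ = 5.0990, so e_1 = (-0.5883, 0.3922, 0.3922, -0.5883).
e_1·c_2 = (-0.5883)·2 + 0.3922·(-3) + 0.3922·3 + (-0.5883)·3 = -2.9417.
u_2 = c_2 + 2.9417·e_1 = (0.2692, -1.8462, 4.1538, 1.2692).
‖u_2‖ = 4.7272, so e_2 = (0.0570, -0.3905, 0.8787, 0.2685).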